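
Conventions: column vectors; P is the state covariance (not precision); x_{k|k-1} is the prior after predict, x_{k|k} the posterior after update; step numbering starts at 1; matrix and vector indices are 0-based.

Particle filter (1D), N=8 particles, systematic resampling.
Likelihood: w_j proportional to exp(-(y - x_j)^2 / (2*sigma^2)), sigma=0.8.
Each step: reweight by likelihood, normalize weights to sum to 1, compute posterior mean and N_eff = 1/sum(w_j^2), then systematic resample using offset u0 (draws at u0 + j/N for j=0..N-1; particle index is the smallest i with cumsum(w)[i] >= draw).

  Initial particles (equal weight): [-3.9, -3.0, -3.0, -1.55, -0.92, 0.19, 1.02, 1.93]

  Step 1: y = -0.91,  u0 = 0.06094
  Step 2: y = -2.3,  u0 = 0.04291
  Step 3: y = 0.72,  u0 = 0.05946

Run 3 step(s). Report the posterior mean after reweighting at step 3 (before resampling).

step 1: w=[0.0004, 0.0147, 0.0147, 0.3245, 0.4468, 0.1736, 0.0243, 0.0008]  mean=-0.9446  Neff=2.9750  idx=[3, 3, 3, 4, 4, 4, 5, 5]
step 2: w=[0.2453, 0.2453, 0.2453, 0.0860, 0.0860, 0.0860, 0.0030, 0.0030]  mean=-1.3770  Neff=4.9315  idx=[0, 0, 1, 1, 2, 2, 3, 5]
step 3: w=[0.0508, 0.0508, 0.0508, 0.0508, 0.0508, 0.0508, 0.3477, 0.3477]  mean=-1.1119  Neff=3.8865  idx=[1, 3, 6, 6, 6, 7, 7, 7]

post_mean = -1.1119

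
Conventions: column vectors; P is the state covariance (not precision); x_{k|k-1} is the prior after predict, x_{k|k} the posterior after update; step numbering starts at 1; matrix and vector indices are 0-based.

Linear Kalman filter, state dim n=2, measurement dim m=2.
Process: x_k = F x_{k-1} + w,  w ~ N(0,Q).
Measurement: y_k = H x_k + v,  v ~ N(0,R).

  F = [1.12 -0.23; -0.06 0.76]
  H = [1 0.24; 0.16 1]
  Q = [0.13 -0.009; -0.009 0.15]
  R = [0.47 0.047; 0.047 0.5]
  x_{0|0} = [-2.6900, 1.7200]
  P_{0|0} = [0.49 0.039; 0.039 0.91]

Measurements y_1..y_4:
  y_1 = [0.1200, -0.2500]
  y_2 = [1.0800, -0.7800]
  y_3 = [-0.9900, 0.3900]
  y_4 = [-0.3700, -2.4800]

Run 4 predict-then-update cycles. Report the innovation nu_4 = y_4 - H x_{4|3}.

step 1: x^-=[-3.4084, 1.4686]  P^-=[0.7727 -0.1673; -0.1673 0.6738]  S=[1.2012 0.1587; 0.1587 1.1401]  K=[0.6264 -0.1254; -0.0811 0.5788]  nu=[3.1759, -1.1733]  x^+=[-1.2718, 0.5320]  P^+=[0.3083 -0.0826; -0.0826 0.2988]
step 2: x^-=[-1.5467, 0.4806]  P^-=[0.5752 -0.1534; -0.1534 0.3312]  S=[0.9906 0.0592; 0.0592 0.7969]  K=[0.5505 -0.1179; -0.0981 0.3922]  nu=[2.5114, -1.0131]  x^+=[-0.0447, -0.1630]  P^+=[0.2716 -0.0766; -0.0766 0.2037]
step 3: x^-=[-0.0126, -0.1212]  P^-=[0.5209 -0.1291; -0.1291 0.2756]  S=[0.9448 0.0625; 0.0625 0.7477]  K=[0.5255 -0.1051; -0.0896 0.3485]  nu=[-0.9483, 0.5132]  x^+=[-0.5648, 0.1427]  P^+=[0.2586 -0.0692; -0.0692 0.1811]
step 4: x^-=[-0.6654, 0.1423]  P^-=[0.4997 -0.1179; -0.1179 0.2619]  S=[0.9282 0.0674; 0.0674 0.7369]  K=[0.5150 -0.0986; -0.0838 0.3374]  nu=[0.2613, -2.5159]  x^+=[-0.2828, -0.7284]  P^+=[0.2532 -0.0656; -0.0656 0.1753]

innov = [0.2613, -2.5159]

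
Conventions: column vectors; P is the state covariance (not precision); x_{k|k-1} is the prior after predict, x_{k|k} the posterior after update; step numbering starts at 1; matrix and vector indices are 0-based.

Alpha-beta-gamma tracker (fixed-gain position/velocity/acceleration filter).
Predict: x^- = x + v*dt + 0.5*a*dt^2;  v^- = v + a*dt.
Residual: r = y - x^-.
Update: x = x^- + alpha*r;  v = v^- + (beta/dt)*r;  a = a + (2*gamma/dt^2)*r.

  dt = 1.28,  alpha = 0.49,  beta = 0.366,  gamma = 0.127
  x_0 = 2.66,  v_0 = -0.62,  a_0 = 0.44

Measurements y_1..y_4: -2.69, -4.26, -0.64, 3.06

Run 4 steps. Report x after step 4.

step 1: x_pred=2.2268  r=-4.9168  x^+=-0.1824  v^+=-1.4627  a^+=-0.3223
step 2: x_pred=-2.3187  r=-1.9413  x^+=-3.2699  v^+=-2.4303  a^+=-0.6232
step 3: x_pred=-6.8912  r=6.2512  x^+=-3.8281  v^+=-1.4406  a^+=0.3459
step 4: x_pred=-5.3887  r=8.4487  x^+=-1.2488  v^+=1.4180  a^+=1.6557

x_post = -1.2488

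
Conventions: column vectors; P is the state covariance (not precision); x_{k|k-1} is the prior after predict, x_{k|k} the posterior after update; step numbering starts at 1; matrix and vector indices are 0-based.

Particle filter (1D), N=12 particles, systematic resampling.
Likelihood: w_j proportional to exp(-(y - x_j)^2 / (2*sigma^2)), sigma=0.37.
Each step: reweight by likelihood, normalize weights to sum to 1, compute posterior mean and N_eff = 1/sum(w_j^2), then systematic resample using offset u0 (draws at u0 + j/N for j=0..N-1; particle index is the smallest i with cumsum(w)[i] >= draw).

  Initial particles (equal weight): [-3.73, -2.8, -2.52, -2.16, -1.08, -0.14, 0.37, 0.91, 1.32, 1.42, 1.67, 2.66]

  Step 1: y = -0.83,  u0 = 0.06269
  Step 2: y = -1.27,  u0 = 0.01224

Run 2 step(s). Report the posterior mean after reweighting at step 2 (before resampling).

step 1: w=[0.0000, 0.0000, 0.0000, 0.0016, 0.8134, 0.1796, 0.0053, 0.0000, 0.0000, 0.0000, 0.0000, 0.0000]  mean=-0.9052  Neff=1.4410  idx=[4, 4, 4, 4, 4, 4, 4, 4, 4, 4, 5, 5]
step 2: w=[0.0998, 0.0998, 0.0998, 0.0998, 0.0998, 0.0998, 0.0998, 0.0998, 0.0998, 0.0998, 0.0011, 0.0011]  mean=-1.0780  Neff=10.0429  idx=[0, 0, 1, 2, 3, 4, 5, 5, 6, 7, 8, 9]

post_mean = -1.0780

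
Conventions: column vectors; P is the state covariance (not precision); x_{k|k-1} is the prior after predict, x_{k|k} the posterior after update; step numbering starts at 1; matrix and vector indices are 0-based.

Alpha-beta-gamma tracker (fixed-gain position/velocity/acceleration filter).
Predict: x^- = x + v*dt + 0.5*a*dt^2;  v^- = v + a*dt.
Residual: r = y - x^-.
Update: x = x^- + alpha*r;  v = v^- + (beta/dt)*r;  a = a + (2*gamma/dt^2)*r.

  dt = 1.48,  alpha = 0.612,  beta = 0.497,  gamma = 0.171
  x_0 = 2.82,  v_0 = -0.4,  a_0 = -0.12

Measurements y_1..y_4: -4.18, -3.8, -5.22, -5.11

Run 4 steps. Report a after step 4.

a_post = 1.0684

step 1: x_pred=2.0966  r=-6.2766  x^+=-1.7447  v^+=-2.6853  a^+=-1.1000
step 2: x_pred=-6.9237  r=3.1237  x^+=-5.0120  v^+=-3.2644  a^+=-0.6123
step 3: x_pred=-10.5138  r=5.2938  x^+=-7.2740  v^+=-2.3928  a^+=0.2143
step 4: x_pred=-10.5807  r=5.4707  x^+=-7.2326  v^+=-0.2386  a^+=1.0684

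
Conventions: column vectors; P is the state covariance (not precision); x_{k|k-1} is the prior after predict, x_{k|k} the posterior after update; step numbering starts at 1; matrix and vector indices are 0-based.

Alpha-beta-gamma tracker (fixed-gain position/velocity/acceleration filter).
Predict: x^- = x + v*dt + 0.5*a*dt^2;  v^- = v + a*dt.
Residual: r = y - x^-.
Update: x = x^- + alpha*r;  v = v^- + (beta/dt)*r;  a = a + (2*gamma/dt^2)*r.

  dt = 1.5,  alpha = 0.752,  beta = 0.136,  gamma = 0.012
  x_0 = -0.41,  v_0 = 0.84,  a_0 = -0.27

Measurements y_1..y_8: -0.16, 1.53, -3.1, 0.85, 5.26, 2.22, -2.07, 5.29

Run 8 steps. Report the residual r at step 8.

step 1: x_pred=0.5463  r=-0.7063  x^+=0.0151  v^+=0.3710  a^+=-0.2775
step 2: x_pred=0.2594  r=1.2706  x^+=1.2149  v^+=0.0699  a^+=-0.2640
step 3: x_pred=1.0227  r=-4.1227  x^+=-2.0776  v^+=-0.6999  a^+=-0.3080
step 4: x_pred=-3.4739  r=4.3239  x^+=-0.2223  v^+=-0.7698  a^+=-0.2618
step 5: x_pred=-1.6716  r=6.9316  x^+=3.5410  v^+=-0.5341  a^+=-0.1879
step 6: x_pred=2.5285  r=-0.3085  x^+=2.2965  v^+=-0.8439  a^+=-0.1912
step 7: x_pred=0.8156  r=-2.8856  x^+=-1.3544  v^+=-1.3923  a^+=-0.2220
step 8: x_pred=-3.6926  r=8.9826  x^+=3.0623  v^+=-0.9108  a^+=-0.1262

resid = 8.9826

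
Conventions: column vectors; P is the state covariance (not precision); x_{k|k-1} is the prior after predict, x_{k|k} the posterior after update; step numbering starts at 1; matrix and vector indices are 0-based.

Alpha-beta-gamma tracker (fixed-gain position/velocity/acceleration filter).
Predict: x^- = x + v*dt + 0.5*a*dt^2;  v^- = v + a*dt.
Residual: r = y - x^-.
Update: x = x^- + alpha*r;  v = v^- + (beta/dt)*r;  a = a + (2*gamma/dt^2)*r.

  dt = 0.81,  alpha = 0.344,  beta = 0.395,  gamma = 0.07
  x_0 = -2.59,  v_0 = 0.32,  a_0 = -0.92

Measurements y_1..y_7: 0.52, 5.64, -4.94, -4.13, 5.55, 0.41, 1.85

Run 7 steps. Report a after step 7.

step 1: x_pred=-2.6326  r=3.1526  x^+=-1.5481  v^+=1.1122  a^+=-0.2473
step 2: x_pred=-0.7284  r=6.3684  x^+=1.4624  v^+=4.0174  a^+=1.1116
step 3: x_pred=5.0811  r=-10.0211  x^+=1.6339  v^+=0.0310  a^+=-1.0267
step 4: x_pred=1.3221  r=-5.4521  x^+=-0.5534  v^+=-3.4594  a^+=-2.1901
step 5: x_pred=-4.0740  r=9.6240  x^+=-0.7633  v^+=-0.5402  a^+=-0.1365
step 6: x_pred=-1.2457  r=1.6557  x^+=-0.6762  v^+=0.1566  a^+=0.2168
step 7: x_pred=-0.4782  r=2.3282  x^+=0.3227  v^+=1.4675  a^+=0.7136

a_post = 0.7136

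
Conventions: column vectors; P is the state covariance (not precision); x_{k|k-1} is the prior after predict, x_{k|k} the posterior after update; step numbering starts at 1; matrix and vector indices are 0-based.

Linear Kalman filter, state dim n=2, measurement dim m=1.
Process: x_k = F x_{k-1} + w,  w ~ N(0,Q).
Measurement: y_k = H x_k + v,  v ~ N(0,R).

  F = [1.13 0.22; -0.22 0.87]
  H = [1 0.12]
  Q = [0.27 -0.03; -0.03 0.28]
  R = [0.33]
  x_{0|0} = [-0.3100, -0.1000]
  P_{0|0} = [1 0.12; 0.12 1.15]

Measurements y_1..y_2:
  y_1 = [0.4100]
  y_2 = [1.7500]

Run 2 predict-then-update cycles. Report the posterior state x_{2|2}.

step 1: x^-=[-0.3723, -0.0188]  P^-=[1.6622 0.0537; 0.0537 1.1529]  S=[2.0217]  K=[0.8254; 0.0950]  nu=[0.7846]  x^+=[0.2753, 0.0557]  P^+=[0.2850 -0.1048; -0.1048 1.1347]
step 2: x^-=[0.3233, -0.0121]  P^-=[0.6367 0.0184; 0.0184 1.1927]  S=[0.9882]  K=[0.6465; 0.1634]  nu=[1.4282]  x^+=[1.2465, 0.2213]  P^+=[0.2237 -0.0860; -0.0860 1.1663]

x_post = [1.2465, 0.2213]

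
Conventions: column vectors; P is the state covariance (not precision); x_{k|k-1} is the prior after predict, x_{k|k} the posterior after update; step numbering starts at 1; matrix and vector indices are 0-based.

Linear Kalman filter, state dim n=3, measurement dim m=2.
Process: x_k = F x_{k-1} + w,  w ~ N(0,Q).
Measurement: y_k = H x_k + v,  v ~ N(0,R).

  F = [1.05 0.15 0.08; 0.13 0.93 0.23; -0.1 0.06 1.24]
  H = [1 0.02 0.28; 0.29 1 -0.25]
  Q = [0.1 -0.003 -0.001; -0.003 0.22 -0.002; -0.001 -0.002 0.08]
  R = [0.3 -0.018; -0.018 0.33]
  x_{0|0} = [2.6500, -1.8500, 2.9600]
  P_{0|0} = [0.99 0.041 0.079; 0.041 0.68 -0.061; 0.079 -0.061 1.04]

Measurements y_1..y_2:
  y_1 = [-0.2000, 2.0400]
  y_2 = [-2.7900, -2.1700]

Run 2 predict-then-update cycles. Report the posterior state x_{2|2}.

x_post = [-0.9646, -1.2857, -1.5812]

step 1: x^-=[2.7418, -0.6952, 3.2944]  P^-=[1.2382 0.3002 0.0969; 0.3002 0.8684 0.2559; 0.0969 0.2559 1.6623]  S=[1.7380 0.5981; 0.5981 1.4386]  K=[0.6763 0.1603; 0.0125 0.6145; 0.4177 -0.2651]  nu=[-3.8503, 2.7637]  x^+=[0.5807, 0.9550, 0.9533]  P^+=[0.2766 -0.1059 -0.2658; -0.1059 0.3157 0.3297; -0.2658 0.3297 1.3904]
step 2: x^-=[0.8293, 1.1829, 1.1813]  P^-=[0.3508 -0.0322 -0.1754; -0.0322 0.6708 0.7656; -0.1754 0.7656 2.3380]  S=[0.7434 0.1413; 0.1413 0.8004]  K=[0.3911 0.0726; 0.1568 0.5596; 0.6563 0.0469]  nu=[-3.9737, -3.2981]  x^+=[-0.9646, -1.2857, -1.5812]  P^+=[0.2248 -0.1428 -0.3783; -0.1428 0.3771 0.6152; -0.3783 0.6152 2.0073]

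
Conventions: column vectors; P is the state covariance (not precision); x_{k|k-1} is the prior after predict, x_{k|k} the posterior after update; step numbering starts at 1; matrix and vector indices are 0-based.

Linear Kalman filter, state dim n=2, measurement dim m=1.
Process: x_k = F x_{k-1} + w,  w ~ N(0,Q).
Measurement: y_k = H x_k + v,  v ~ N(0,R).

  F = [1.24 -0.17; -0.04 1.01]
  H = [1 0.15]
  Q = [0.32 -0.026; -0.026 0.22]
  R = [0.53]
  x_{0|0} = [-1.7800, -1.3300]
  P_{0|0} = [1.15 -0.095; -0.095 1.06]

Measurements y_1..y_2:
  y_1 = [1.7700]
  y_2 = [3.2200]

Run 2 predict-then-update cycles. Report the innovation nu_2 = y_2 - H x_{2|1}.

innov = [1.7093]

step 1: x^-=[-1.9811, -1.2721]  P^-=[2.1589 -0.3847; -0.3847 1.3108]  S=[2.6030]  K=[0.8072; -0.0722]  nu=[3.9419]  x^+=[1.2009, -1.5569]  P^+=[0.4628 -0.2329; -0.2329 1.2972]
step 2: x^-=[1.7538, -1.6205]  P^-=[1.1672 -0.5649; -0.5649 1.5629]  S=[1.5629]  K=[0.6926; -0.2115]  nu=[1.7093]  x^+=[2.9377, -1.9819]  P^+=[0.4175 -0.3360; -0.3360 1.4930]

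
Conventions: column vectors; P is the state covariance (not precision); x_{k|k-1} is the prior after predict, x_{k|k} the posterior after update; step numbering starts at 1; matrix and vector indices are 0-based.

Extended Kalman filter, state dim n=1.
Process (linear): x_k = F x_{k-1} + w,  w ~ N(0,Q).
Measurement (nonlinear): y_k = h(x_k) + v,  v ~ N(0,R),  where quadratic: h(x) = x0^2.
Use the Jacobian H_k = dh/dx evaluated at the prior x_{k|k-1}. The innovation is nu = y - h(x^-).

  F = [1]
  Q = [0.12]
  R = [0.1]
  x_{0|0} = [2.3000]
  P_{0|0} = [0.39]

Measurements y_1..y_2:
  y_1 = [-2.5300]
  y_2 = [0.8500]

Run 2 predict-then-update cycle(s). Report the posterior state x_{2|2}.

x_post = [0.8658]

step 1: x^-=[2.3000]  P^-=[0.5100]  H_jac=[4.6000]  S=[10.8916]  K=[0.2154]  nu=[-7.8200]  x^+=[0.6156]  P^+=[0.0047]
step 2: x^-=[0.6156]  P^-=[0.1247]  H_jac=[1.2312]  S=[0.2890]  K=[0.5312]  nu=[0.4710]  x^+=[0.8658]  P^+=[0.0431]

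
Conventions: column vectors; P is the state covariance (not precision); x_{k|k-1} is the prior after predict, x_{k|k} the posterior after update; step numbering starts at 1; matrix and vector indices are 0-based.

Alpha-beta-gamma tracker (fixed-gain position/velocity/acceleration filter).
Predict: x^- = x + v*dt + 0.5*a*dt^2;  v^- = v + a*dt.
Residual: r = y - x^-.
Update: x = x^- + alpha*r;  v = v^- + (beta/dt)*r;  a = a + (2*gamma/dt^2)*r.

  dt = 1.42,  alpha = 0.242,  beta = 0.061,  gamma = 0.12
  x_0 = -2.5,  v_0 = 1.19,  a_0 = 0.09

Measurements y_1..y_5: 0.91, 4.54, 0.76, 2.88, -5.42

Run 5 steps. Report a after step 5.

a_post = -2.4232

step 1: x_pred=-0.7195  r=1.6295  x^+=-0.3251  v^+=1.3878  a^+=0.2839
step 2: x_pred=1.9318  r=2.6082  x^+=2.5630  v^+=1.9030  a^+=0.5944
step 3: x_pred=5.8646  r=-5.1046  x^+=4.6293  v^+=2.5278  a^+=-0.0132
step 4: x_pred=8.2054  r=-5.3254  x^+=6.9167  v^+=2.2803  a^+=-0.6470
step 5: x_pred=9.5023  r=-14.9223  x^+=5.8911  v^+=0.7205  a^+=-2.4232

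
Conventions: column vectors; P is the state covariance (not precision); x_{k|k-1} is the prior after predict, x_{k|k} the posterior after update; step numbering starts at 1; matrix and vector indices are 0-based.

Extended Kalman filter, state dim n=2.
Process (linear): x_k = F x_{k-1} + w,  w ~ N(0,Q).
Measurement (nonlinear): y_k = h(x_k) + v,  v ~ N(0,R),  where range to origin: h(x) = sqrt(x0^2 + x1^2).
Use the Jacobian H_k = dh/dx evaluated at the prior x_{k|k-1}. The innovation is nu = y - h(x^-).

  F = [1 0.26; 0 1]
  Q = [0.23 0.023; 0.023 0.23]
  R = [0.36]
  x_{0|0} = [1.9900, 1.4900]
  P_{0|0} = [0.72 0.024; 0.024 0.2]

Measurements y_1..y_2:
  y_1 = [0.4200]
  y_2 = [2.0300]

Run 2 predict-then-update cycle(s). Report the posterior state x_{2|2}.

step 1: x^-=[2.3774, 1.4900]  P^-=[0.9760 0.0990; 0.0990 0.4300]  H_jac=[0.8473 0.5311]  S=[1.2711]  K=[0.6920; 0.2456]  nu=[-2.3857]  x^+=[0.7265, 0.9040]  P^+=[0.3674 -0.1171; -0.1171 0.3533]
step 2: x^-=[0.9616, 0.9040]  P^-=[0.5604 -0.0022; -0.0022 0.5833]  H_jac=[0.7286 0.6849]  S=[0.9289]  K=[0.4379; 0.4284]  nu=[0.7102]  x^+=[1.2726, 1.2082]  P^+=[0.3822 -0.1765; -0.1765 0.4128]

x_post = [1.2726, 1.2082]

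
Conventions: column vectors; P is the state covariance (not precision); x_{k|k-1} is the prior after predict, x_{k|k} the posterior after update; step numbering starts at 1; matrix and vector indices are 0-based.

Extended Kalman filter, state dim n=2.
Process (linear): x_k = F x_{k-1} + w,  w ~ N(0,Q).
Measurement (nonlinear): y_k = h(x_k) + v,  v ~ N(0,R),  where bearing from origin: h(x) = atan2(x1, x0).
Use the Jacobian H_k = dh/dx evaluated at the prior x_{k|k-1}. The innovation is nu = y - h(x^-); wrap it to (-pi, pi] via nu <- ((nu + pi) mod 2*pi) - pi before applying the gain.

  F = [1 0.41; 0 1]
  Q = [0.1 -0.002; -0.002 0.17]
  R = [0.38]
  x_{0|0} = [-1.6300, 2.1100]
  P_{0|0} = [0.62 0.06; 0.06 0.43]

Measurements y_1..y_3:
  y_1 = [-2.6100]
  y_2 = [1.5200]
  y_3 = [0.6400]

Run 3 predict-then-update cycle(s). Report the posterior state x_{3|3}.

x_post = [0.6498, 2.1984]

step 1: x^-=[-0.7649, 2.1100]  P^-=[0.8415 0.2343; 0.2343 0.6000]  H_jac=[-0.4189 -0.1519]  S=[0.5713]  K=[-0.6793; -0.3313]  nu=[1.7546]  x^+=[-1.9568, 1.5287]  P^+=[0.5779 0.1057; 0.1057 0.5373]
step 2: x^-=[-1.3300, 1.5287]  P^-=[0.8549 0.3240; 0.3240 0.7073]  H_jac=[-0.3723 -0.3239]  S=[0.6509]  K=[-0.6503; -0.5374]  nu=[-0.7668]  x^+=[-0.8313, 1.9408]  P^+=[0.5797 0.0966; 0.0966 0.5194]
step 3: x^-=[-0.0356, 1.9408]  P^-=[0.8462 0.3075; 0.3075 0.6894]  H_jac=[-0.5151 -0.0095]  S=[0.6076]  K=[-0.7222; -0.2715]  nu=[-0.9492]  x^+=[0.6498, 2.1984]  P^+=[0.5293 0.1884; 0.1884 0.6446]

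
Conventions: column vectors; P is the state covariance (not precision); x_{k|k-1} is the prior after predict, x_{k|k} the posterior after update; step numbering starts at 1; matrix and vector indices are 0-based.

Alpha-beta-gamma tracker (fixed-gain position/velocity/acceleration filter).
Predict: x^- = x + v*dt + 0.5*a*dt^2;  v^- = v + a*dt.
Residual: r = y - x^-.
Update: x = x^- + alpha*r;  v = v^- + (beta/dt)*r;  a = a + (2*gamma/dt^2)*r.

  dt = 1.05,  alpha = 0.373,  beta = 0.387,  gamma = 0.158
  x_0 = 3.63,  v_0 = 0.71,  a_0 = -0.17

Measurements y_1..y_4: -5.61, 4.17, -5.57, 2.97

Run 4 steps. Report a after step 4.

a_post = 2.8438

step 1: x_pred=4.2818  r=-9.8918  x^+=0.5922  v^+=-3.1143  a^+=-3.0052
step 2: x_pred=-4.3345  r=8.5045  x^+=-1.1623  v^+=-3.1353  a^+=-0.5676
step 3: x_pred=-4.7673  r=-0.8027  x^+=-5.0667  v^+=-4.0271  a^+=-0.7977
step 4: x_pred=-9.7349  r=12.7049  x^+=-4.9960  v^+=-0.1821  a^+=2.8438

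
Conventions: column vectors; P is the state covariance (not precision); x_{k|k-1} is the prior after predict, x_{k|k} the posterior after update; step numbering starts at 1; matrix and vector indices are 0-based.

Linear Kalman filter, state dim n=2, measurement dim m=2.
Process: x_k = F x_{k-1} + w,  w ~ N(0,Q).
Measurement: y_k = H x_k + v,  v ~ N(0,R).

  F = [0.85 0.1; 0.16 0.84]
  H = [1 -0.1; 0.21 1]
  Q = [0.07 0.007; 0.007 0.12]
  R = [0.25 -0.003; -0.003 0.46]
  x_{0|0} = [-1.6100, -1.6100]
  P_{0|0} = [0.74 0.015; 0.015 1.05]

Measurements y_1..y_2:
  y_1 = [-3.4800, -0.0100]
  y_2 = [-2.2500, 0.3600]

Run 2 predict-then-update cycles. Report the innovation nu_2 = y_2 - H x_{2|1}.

innov = [0.0391, 1.5301]

step 1: x^-=[-1.5295, -1.6100]  P^-=[0.6177 0.2068; 0.2068 0.8839]  S=[0.8352 0.2408; 0.2408 1.4579]  K=[0.6807 0.1184; -0.0437 0.6432]  nu=[-2.1115, 1.9212]  x^+=[-2.7394, -0.2820]  P^+=[0.1715 0.0164; 0.0164 0.2926]
step 2: x^-=[-2.3567, -0.6752]  P^-=[0.1996 0.0669; 0.0669 0.3352]  S=[0.4396 0.0709; 0.0709 0.8321]  K=[0.4236 0.0947; 0.0083 0.4190]  nu=[0.0391, 1.5301]  x^+=[-2.1952, -0.0337]  P^+=[0.1076 0.0197; 0.0197 0.1886]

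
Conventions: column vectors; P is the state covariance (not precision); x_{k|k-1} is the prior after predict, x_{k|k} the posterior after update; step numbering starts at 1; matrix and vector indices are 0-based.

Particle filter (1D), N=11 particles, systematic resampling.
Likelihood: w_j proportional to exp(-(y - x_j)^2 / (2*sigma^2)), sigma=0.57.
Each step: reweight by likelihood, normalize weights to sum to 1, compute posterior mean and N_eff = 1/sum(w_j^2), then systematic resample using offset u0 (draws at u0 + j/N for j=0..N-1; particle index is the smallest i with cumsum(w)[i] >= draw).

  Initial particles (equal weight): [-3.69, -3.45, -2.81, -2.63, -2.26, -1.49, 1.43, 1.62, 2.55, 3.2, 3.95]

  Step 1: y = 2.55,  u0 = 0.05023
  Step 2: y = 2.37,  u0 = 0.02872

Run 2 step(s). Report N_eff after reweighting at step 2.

step 1: w=[0.0000, 0.0000, 0.0000, 0.0000, 0.0000, 0.0000, 0.0733, 0.1334, 0.5050, 0.2636, 0.0247]  mean=2.5498  Neff=2.8713  idx=[6, 7, 8, 8, 8, 8, 8, 8, 9, 9, 9]
step 2: w=[0.0346, 0.0567, 0.1281, 0.1281, 0.1281, 0.1281, 0.1281, 0.1281, 0.0467, 0.0467, 0.0467]  mean=2.5495  Neff=9.1371  idx=[0, 2, 2, 3, 4, 5, 5, 6, 7, 7, 9]

N_eff = 9.1371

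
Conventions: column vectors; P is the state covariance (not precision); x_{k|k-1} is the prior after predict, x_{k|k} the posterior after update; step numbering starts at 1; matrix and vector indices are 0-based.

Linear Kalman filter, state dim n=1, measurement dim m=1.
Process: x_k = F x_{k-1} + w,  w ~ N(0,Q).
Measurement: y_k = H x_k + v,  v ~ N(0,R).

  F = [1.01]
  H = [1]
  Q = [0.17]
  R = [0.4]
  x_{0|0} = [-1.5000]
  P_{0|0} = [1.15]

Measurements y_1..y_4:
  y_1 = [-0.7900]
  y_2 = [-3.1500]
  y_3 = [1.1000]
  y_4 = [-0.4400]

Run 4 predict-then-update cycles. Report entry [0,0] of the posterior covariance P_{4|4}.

step 1: x^-=[-1.5150]  P^-=[1.3431]  S=[1.7431]  K=[0.7705]  nu=[0.7250]  x^+=[-0.9564]  P^+=[0.3082]
step 2: x^-=[-0.9659]  P^-=[0.4844]  S=[0.8844]  K=[0.5477]  nu=[-2.1841]  x^+=[-2.1622]  P^+=[0.2191]
step 3: x^-=[-2.1838]  P^-=[0.3935]  S=[0.7935]  K=[0.4959]  nu=[3.2838]  x^+=[-0.5554]  P^+=[0.1984]
step 4: x^-=[-0.5609]  P^-=[0.3723]  S=[0.7723]  K=[0.4821]  nu=[0.1209]  x^+=[-0.5026]  P^+=[0.1928]

P_post[0,0] = 0.1928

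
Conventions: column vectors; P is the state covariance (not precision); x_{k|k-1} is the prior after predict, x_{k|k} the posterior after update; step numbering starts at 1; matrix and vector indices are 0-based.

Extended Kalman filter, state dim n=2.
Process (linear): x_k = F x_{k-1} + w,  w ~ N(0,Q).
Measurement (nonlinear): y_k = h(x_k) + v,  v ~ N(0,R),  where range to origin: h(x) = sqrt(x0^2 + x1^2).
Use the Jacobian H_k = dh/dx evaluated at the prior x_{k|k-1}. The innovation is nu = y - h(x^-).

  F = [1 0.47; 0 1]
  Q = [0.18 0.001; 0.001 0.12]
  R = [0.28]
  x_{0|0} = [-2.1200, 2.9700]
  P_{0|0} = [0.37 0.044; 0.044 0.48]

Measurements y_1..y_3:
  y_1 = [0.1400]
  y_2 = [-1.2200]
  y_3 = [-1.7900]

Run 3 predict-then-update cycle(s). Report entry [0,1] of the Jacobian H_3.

H_jac[0,1] = 0.4073

step 1: x^-=[-0.7241, 2.9700]  P^-=[0.6974 0.2706; 0.2706 0.6000]  H_jac=[-0.2369 0.9715]  S=[0.7609]  K=[0.1284; 0.6818]  nu=[-2.9170]  x^+=[-1.0987, 0.9811]  P^+=[0.6848 0.2040; 0.2040 0.2462]
step 2: x^-=[-0.6376, 0.9811]  P^-=[1.1110 0.3207; 0.3207 0.3662]  H_jac=[-0.5449 0.8385]  S=[0.5743]  K=[-0.5859; 0.2304]  nu=[-2.3900]  x^+=[0.7627, 0.4304]  P^+=[0.9138 0.3982; 0.3982 0.3357]
step 3: x^-=[0.9650, 0.4304]  P^-=[1.5423 0.5570; 0.5570 0.4557]  H_jac=[0.9133 0.4073]  S=[2.0565]  K=[0.7953; 0.3376]  nu=[-2.8466]  x^+=[-1.2989, -0.5308]  P^+=[0.2417 0.0048; 0.0048 0.2213]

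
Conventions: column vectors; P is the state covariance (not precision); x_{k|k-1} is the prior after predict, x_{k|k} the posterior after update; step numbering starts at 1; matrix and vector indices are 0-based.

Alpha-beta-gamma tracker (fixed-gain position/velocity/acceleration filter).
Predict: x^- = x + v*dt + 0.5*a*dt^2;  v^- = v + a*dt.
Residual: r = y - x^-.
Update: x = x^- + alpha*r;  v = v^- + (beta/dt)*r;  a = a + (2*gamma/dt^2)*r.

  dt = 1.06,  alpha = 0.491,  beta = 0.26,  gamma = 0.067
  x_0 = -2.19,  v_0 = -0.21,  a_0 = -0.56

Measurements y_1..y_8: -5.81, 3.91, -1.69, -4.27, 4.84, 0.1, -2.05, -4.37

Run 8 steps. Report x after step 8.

step 1: x_pred=-2.7272  r=-3.0828  x^+=-4.2409  v^+=-1.5598  a^+=-0.9277
step 2: x_pred=-6.4154  r=10.3254  x^+=-1.3456  v^+=-0.0104  a^+=0.3037
step 3: x_pred=-1.1860  r=-0.5040  x^+=-1.4335  v^+=0.1879  a^+=0.2436
step 4: x_pred=-1.0974  r=-3.1726  x^+=-2.6551  v^+=-0.3320  a^+=-0.1347
step 5: x_pred=-3.0828  r=7.9228  x^+=0.8073  v^+=1.4685  a^+=0.8101
step 6: x_pred=2.8191  r=-2.7191  x^+=1.4840  v^+=1.6603  a^+=0.4859
step 7: x_pred=3.5169  r=-5.5669  x^+=0.7836  v^+=0.8099  a^+=-0.1780
step 8: x_pred=1.5420  r=-5.9120  x^+=-1.3608  v^+=-0.8290  a^+=-0.8831

x_post = -1.3608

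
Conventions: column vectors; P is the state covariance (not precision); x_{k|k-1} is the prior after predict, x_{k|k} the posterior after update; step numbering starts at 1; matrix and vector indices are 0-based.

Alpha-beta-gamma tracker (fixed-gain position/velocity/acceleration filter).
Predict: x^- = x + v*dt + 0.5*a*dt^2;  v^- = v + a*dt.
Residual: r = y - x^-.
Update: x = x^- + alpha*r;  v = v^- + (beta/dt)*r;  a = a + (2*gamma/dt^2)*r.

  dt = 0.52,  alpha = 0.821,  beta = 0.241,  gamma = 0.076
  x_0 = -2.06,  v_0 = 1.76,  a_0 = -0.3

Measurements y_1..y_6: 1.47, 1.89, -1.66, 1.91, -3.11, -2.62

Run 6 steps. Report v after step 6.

step 1: x_pred=-1.1854  r=2.6554  x^+=0.9947  v^+=2.8347  a^+=1.1927
step 2: x_pred=2.6300  r=-0.7400  x^+=2.0225  v^+=3.1119  a^+=0.7767
step 3: x_pred=3.7456  r=-5.4056  x^+=-0.6924  v^+=1.0105  a^+=-2.2620
step 4: x_pred=-0.4728  r=2.3828  x^+=1.4835  v^+=0.9386  a^+=-0.9226
step 5: x_pred=1.8468  r=-4.9568  x^+=-2.2227  v^+=-1.8385  a^+=-3.7089
step 6: x_pred=-3.6802  r=1.0602  x^+=-2.8098  v^+=-3.2757  a^+=-3.1130

v_post = -3.2757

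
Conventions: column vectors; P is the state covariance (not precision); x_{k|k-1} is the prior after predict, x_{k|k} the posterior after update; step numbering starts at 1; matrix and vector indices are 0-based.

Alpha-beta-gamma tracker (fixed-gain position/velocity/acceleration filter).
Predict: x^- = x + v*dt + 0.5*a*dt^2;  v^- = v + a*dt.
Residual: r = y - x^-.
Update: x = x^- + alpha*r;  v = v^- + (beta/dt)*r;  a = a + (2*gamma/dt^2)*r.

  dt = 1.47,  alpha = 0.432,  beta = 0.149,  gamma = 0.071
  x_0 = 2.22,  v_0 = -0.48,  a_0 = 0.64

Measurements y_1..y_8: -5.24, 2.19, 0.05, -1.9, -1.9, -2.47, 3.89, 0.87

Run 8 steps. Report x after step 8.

x_post = 0.8549

step 1: x_pred=2.2059  r=-7.4459  x^+=-1.0107  v^+=-0.2939  a^+=0.1507
step 2: x_pred=-1.2800  r=3.4700  x^+=0.2191  v^+=0.2793  a^+=0.3787
step 3: x_pred=1.0389  r=-0.9889  x^+=0.6117  v^+=0.7358  a^+=0.3137
step 4: x_pred=2.0323  r=-3.9323  x^+=0.3336  v^+=0.7985  a^+=0.0553
step 5: x_pred=1.5671  r=-3.4671  x^+=0.0693  v^+=0.5284  a^+=-0.1725
step 6: x_pred=0.6597  r=-3.1297  x^+=-0.6924  v^+=-0.0424  a^+=-0.3782
step 7: x_pred=-1.1633  r=5.0533  x^+=1.0197  v^+=-0.0861  a^+=-0.0461
step 8: x_pred=0.8434  r=0.0266  x^+=0.8549  v^+=-0.1511  a^+=-0.0443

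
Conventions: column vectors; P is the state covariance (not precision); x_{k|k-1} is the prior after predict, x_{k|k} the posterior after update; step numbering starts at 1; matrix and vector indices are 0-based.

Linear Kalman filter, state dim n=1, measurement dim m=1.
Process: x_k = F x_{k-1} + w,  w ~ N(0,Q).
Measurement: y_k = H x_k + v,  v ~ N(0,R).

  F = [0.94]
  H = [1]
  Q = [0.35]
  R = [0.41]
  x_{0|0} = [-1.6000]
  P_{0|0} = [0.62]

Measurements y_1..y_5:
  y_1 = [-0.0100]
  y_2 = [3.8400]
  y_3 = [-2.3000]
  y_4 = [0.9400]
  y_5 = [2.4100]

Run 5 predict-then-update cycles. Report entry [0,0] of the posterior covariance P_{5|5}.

step 1: x^-=[-1.5040]  P^-=[0.8978]  S=[1.3078]  K=[0.6865]  nu=[1.4940]  x^+=[-0.4784]  P^+=[0.2815]
step 2: x^-=[-0.4497]  P^-=[0.5987]  S=[1.0087]  K=[0.5935]  nu=[4.2897]  x^+=[2.0964]  P^+=[0.2434]
step 3: x^-=[1.9706]  P^-=[0.5650]  S=[0.9750]  K=[0.5795]  nu=[-4.2706]  x^+=[-0.5042]  P^+=[0.2376]
step 4: x^-=[-0.4739]  P^-=[0.5599]  S=[0.9699]  K=[0.5773]  nu=[1.4139]  x^+=[0.3423]  P^+=[0.2367]
step 5: x^-=[0.3218]  P^-=[0.5591]  S=[0.9691]  K=[0.5769]  nu=[2.0882]  x^+=[1.5266]  P^+=[0.2365]

P_post[0,0] = 0.2365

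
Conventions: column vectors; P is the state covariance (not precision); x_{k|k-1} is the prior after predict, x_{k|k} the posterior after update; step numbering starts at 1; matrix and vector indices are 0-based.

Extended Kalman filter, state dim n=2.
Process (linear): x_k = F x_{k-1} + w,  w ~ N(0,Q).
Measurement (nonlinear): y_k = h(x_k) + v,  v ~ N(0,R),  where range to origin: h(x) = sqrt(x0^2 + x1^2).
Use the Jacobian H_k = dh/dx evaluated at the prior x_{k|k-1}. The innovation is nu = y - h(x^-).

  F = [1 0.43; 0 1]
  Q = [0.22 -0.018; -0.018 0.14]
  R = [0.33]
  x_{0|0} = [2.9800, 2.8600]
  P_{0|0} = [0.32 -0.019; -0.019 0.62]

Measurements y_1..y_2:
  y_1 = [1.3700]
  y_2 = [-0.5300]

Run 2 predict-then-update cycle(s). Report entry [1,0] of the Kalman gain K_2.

K[1,0] = 0.3075

step 1: x^-=[4.2098, 2.8600]  P^-=[0.6383 0.2296; 0.2296 0.7600]  H_jac=[0.8272 0.5620]  S=[1.2202]  K=[0.5384; 0.5057]  nu=[-3.7194]  x^+=[2.2071, 0.9792]  P^+=[0.2845 -0.1026; -0.1026 0.4480]
step 2: x^-=[2.6282, 0.9792]  P^-=[0.4991 0.0720; 0.0720 0.5880]  H_jac=[0.9371 0.3491]  S=[0.8871]  K=[0.5556; 0.3075]  nu=[-3.3347]  x^+=[0.7755, -0.0462]  P^+=[0.2253 -0.0795; -0.0795 0.5041]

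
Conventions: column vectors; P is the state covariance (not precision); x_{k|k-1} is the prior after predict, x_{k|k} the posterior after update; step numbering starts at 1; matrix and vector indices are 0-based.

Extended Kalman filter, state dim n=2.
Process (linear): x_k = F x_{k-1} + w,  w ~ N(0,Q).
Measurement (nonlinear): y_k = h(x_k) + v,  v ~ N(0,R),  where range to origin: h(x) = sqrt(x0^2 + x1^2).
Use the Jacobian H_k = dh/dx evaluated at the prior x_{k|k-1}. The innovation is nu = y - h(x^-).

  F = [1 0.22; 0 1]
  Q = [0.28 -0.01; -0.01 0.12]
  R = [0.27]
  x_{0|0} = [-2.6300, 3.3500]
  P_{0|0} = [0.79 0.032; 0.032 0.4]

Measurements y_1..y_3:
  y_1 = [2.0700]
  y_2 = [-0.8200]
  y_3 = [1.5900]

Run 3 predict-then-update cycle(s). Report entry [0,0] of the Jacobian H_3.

step 1: x^-=[-1.8930, 3.3500]  P^-=[1.1034 0.1100; 0.1100 0.5200]  H_jac=[-0.4920 0.8706]  S=[0.8370]  K=[-0.5342; 0.4762]  nu=[-1.7778]  x^+=[-0.9433, 2.5033]  P^+=[0.8646 0.3229; 0.3229 0.3302]
step 2: x^-=[-0.3926, 2.5033]  P^-=[1.3027 0.3856; 0.3856 0.4502]  H_jac=[-0.1549 0.9879]  S=[0.6226]  K=[0.2876; 0.6184]  nu=[-3.3539]  x^+=[-1.3572, 0.4294]  P^+=[1.2512 0.2748; 0.2748 0.2121]
step 3: x^-=[-1.2627, 0.4294]  P^-=[1.6624 0.3115; 0.3115 0.3321]  H_jac=[-0.9468 0.3219]  S=[1.6046]  K=[-0.9183; -0.1172]  nu=[0.2563]  x^+=[-1.4981, 0.3994]  P^+=[0.3091 0.1388; 0.1388 0.3101]

H_jac[0,0] = -0.9468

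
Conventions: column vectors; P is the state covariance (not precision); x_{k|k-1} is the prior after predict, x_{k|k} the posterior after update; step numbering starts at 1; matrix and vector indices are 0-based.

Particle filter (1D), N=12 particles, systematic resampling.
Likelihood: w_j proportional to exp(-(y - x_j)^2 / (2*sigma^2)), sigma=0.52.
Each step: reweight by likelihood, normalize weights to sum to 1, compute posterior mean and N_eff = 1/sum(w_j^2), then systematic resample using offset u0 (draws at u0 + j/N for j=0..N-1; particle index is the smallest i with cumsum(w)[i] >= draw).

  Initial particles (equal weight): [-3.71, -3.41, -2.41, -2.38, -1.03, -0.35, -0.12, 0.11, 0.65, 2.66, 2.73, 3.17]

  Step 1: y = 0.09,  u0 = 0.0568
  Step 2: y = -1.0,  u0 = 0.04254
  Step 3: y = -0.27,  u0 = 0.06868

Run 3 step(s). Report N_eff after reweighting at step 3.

step 1: w=[0.0000, 0.0000, 0.0000, 0.0000, 0.0300, 0.2132, 0.2811, 0.3048, 0.1708, 0.0000, 0.0000, 0.0000]  mean=0.0053  Neff=4.0405  idx=[5, 5, 5, 6, 6, 6, 7, 7, 7, 7, 8, 8]
step 2: w=[0.1822, 0.1822, 0.1822, 0.0950, 0.0950, 0.0950, 0.0408, 0.0408, 0.0408, 0.0408, 0.0026, 0.0026]  mean=-0.2042  Neff=7.4991  idx=[0, 0, 1, 1, 2, 2, 2, 3, 4, 5, 7, 9]
step 3: w=[0.0872, 0.0872, 0.0872, 0.0872, 0.0872, 0.0872, 0.0872, 0.0847, 0.0847, 0.0847, 0.0676, 0.0676]  mean=-0.2294  Neff=11.9131  idx=[0, 1, 2, 3, 4, 5, 6, 7, 8, 9, 10, 11]

N_eff = 11.9131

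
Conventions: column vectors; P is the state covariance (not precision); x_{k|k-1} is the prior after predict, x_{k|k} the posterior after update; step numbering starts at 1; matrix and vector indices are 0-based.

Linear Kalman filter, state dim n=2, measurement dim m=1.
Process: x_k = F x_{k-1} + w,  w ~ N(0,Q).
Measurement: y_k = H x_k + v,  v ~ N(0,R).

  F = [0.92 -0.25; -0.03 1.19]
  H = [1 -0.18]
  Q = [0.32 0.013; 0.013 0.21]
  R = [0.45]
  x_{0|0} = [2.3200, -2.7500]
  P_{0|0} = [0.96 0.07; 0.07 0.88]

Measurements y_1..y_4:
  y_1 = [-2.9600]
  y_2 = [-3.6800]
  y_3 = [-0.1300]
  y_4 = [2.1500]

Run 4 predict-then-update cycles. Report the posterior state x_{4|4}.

x_post = [0.6223, -4.1349]

step 1: x^-=[2.8219, -3.3421]  P^-=[1.1553 -0.1981; -0.1981 1.4520]  S=[1.7237]  K=[0.6910; -0.2666]  nu=[-6.3835]  x^+=[-1.5888, -1.6404]  P^+=[0.3324 0.1194; 0.1194 1.3295]
step 2: x^-=[-1.0516, -1.9044]  P^-=[0.6295 -0.2601; -0.2601 2.0845]  S=[1.2407]  K=[0.5451; -0.5121]  nu=[-2.9712]  x^+=[-2.6713, -0.3829]  P^+=[0.2608 0.0862; 0.0862 1.7592]
step 3: x^-=[-2.3619, -0.3755]  P^-=[0.6111 -0.4225; -0.4225 2.6953]  S=[1.3005]  K=[0.5283; -0.6979]  nu=[2.1643]  x^+=[-1.2184, -1.8861]  P^+=[0.2480 0.0570; 0.0570 2.0618]
step 4: x^-=[-0.6494, -2.2079]  P^-=[0.6325 -0.5443; -0.5443 3.1258]  S=[1.3798]  K=[0.5295; -0.8023]  nu=[2.4020]  x^+=[0.6223, -4.1349]  P^+=[0.2458 0.0418; 0.0418 2.2377]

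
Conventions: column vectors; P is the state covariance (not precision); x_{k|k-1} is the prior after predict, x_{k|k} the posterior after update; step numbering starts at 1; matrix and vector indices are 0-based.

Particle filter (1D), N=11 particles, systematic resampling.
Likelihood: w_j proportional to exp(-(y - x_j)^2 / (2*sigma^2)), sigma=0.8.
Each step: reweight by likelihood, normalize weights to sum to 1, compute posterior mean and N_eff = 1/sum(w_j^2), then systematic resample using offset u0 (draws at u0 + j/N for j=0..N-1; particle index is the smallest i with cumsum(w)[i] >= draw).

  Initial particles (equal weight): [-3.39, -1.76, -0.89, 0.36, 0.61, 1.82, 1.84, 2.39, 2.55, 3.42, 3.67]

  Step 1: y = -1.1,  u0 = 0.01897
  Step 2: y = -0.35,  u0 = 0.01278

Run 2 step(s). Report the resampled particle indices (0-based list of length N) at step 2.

resampled_idx = [0, 3, 4, 5, 5, 6, 7, 8, 8, 9, 10]

step 1: w=[0.0084, 0.3580, 0.4860, 0.0951, 0.0512, 0.0006, 0.0006, 0.0000, 0.0000, 0.0000, 0.0000]  mean=-1.0230  Neff=2.6589  idx=[1, 1, 1, 1, 2, 2, 2, 2, 2, 2, 3]
step 2: w=[0.0336, 0.0336, 0.0336, 0.0336, 0.1264, 0.1264, 0.1264, 0.1264, 0.1264, 0.1264, 0.1071]  mean=-0.8730  Neff=8.9381  idx=[0, 3, 4, 5, 5, 6, 7, 8, 8, 9, 10]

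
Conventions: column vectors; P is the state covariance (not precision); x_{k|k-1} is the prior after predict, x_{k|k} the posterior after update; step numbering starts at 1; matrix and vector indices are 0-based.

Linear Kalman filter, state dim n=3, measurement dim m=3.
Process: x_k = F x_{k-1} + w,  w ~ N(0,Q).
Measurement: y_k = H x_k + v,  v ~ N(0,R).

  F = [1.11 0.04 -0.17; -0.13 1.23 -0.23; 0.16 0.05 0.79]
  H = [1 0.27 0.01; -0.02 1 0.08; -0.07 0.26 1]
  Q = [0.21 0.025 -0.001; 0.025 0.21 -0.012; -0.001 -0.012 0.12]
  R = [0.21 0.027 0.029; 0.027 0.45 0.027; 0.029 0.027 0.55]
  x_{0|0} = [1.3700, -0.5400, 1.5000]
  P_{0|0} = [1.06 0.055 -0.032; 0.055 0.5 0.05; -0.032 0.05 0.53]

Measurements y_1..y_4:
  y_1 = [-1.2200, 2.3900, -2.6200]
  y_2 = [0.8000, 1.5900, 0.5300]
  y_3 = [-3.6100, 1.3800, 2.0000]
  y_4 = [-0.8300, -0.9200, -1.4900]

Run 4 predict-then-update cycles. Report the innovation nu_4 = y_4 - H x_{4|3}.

step 1: x^-=[1.2441, -1.1873, 1.3772]  P^-=[1.5484 -0.0113 0.0944; -0.0113 0.9646 -0.0367; 0.0944 -0.0367 0.4759]  S=[1.8244 0.2520 0.0748; 0.2520 1.4126 0.2790; 0.0748 0.2790 1.0668]  K=[0.8729 -0.1741 -0.0314; 0.0430 0.6686 0.0236; 0.0439 -0.0977 0.4535]  nu=[-2.1573, 3.4920, -3.6014]  x^+=[-1.1337, 0.9699, -0.6918]  P^+=[0.1920 -0.0542 0.0309; -0.0542 0.3057 -0.0510; 0.0309 -0.0510 0.2635]
step 2: x^-=[-1.1020, 1.4994, -0.6795]  P^-=[0.4389 -0.0472 0.0200; -0.0472 0.7377 -0.1087; 0.0200 -0.1087 0.2930]  S=[0.6771 0.1688 0.0320; 0.1688 1.1742 0.1350; 0.0320 0.1350 0.8374]  K=[0.6658 -0.1385 -0.0305; 0.0703 0.6113 0.0020; 0.0027 -0.1115 0.3323]  nu=[1.5039, 0.1229, 0.7425]  x^+=[-0.1404, 1.6818, -0.4424]  P^+=[0.1468 -0.0439 0.0205; -0.0439 0.2807 -0.0564; 0.0205 -0.0564 0.1960]
step 3: x^-=[-0.0134, 2.1886, -0.2879]  P^-=[0.3862 -0.0269 0.0127; -0.0269 0.6947 -0.0988; 0.0127 -0.0988 0.2468]  S=[0.6320 0.1782 0.0325; 0.1782 1.1316 0.1288; 0.0325 0.1288 0.7935]  K=[0.6370 -0.1263 -0.0325; 0.0851 0.5933 0.0058; -0.0043 -0.1029 0.2944]  nu=[-4.1846, -0.7858, 1.7179]  x^+=[-2.6355, 1.3761, 0.3169]  P^+=[0.1398 -0.0391 0.0172; -0.0391 0.2728 -0.0520; 0.0172 -0.0520 0.1737]
step 4: x^-=[-2.9242, 1.9624, -0.1025]  P^-=[0.3785 -0.0208 0.0120; -0.0208 0.6773 -0.0895; 0.0120 -0.0895 0.2323]  S=[0.6264 0.1800 0.0350; 0.1800 1.1154 0.1321; 0.0350 0.1321 0.7825]  K=[0.6325 -0.1227 -0.0330; 0.0885 0.5857 0.0097; -0.0037 -0.0966 0.2825]  nu=[1.5654, -2.9326, -2.1024]  x^+=[-1.5050, 0.3629, -0.4190]  P^+=[0.1385 -0.0376 0.0164; -0.0376 0.2694 -0.0490; 0.0164 -0.0490 0.1666]

innov = [1.5654, -2.9326, -2.1024]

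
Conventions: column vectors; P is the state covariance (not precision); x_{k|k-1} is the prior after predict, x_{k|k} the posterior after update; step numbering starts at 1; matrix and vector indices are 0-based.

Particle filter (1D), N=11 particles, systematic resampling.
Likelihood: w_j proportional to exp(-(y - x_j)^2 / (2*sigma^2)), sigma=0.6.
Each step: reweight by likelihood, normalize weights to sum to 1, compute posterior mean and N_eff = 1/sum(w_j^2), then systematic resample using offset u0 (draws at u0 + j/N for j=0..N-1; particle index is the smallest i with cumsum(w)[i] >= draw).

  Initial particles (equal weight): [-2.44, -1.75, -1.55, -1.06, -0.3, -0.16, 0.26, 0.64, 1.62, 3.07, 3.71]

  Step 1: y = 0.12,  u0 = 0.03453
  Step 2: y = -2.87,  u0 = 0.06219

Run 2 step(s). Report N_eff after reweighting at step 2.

step 1: w=[0.0000, 0.0022, 0.0058, 0.0407, 0.2201, 0.2521, 0.2736, 0.1931, 0.0124, 0.0000, 0.0000]  mean=0.0523  Neff=4.4247  idx=[3, 4, 4, 5, 5, 5, 6, 6, 6, 7, 7]
step 2: w=[0.9704, 0.0095, 0.0095, 0.0034, 0.0034, 0.0034, 0.0001, 0.0001, 0.0001, 0.0000, 0.0000]  mean=-1.0358  Neff=1.0618  idx=[0, 0, 0, 0, 0, 0, 0, 0, 0, 0, 1]

N_eff = 1.0618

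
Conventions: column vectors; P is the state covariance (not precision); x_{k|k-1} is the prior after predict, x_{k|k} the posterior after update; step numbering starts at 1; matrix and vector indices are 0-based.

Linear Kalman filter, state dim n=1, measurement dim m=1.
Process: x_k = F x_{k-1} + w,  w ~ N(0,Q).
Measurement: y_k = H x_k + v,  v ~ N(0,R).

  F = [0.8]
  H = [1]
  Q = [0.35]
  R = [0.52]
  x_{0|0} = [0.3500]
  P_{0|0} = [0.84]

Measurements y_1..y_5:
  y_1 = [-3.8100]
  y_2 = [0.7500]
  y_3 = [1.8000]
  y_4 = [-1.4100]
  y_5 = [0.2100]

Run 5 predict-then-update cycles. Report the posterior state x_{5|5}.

x_post = [-0.0642]

step 1: x^-=[0.2800]  P^-=[0.8876]  S=[1.4076]  K=[0.6306]  nu=[-4.0900]  x^+=[-2.2991]  P^+=[0.3279]
step 2: x^-=[-1.8392]  P^-=[0.5599]  S=[1.0799]  K=[0.5185]  nu=[2.5892]  x^+=[-0.4968]  P^+=[0.2696]
step 3: x^-=[-0.3975]  P^-=[0.5225]  S=[1.0425]  K=[0.5012]  nu=[2.1975]  x^+=[0.7039]  P^+=[0.2606]
step 4: x^-=[0.5632]  P^-=[0.5168]  S=[1.0368]  K=[0.4985]  nu=[-1.9732]  x^+=[-0.4204]  P^+=[0.2592]
step 5: x^-=[-0.3363]  P^-=[0.5159]  S=[1.0359]  K=[0.4980]  nu=[0.5463]  x^+=[-0.0642]  P^+=[0.2590]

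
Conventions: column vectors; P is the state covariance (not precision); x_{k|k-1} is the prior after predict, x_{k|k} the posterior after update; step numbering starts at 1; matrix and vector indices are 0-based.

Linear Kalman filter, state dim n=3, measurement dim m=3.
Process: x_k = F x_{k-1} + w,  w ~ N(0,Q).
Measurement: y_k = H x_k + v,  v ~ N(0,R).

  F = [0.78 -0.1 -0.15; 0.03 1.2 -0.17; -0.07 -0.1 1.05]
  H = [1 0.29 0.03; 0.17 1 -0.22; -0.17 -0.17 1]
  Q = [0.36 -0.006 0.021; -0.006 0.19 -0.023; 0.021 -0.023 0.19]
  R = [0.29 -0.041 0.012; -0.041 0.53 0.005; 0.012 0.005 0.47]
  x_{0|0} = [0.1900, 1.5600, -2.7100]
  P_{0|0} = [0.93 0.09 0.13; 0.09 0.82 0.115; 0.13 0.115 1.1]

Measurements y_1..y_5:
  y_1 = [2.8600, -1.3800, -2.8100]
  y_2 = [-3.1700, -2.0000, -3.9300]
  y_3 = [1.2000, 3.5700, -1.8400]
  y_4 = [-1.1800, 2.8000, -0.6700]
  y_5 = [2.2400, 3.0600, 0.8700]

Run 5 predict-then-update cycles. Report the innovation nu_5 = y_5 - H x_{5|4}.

innov = [2.1479, 0.3233, 3.2172]

step 1: x^-=[0.3987, 2.3384, -3.0148]  P^-=[0.9178 -0.0072 -0.1037; -0.0072 1.3617 -0.1750; -0.1037 -0.1750 1.3735]  S=[1.3101 0.5215 -0.3214; 0.5215 2.0670 -0.7568; -0.3214 -0.7568 2.0037]  K=[0.7312 -0.1227 -0.0581; 0.0322 0.6923 0.0644; 0.0901 0.0033 0.7248]  nu=[1.8736, -4.4494, 0.6701]  x^+=[2.2756, -0.6384, -2.3749]  P^+=[0.2566 -0.1387 0.0009; -0.1387 0.4070 0.0797; 0.0009 0.0797 0.3555]
step 2: x^-=[2.1950, -0.2941, -2.5891]  P^-=[0.5520 -0.1823 -0.0415; -0.1823 0.7441 -0.0219; -0.0415 -0.0219 0.5684]  S=[0.7965 0.0832 -0.1090; 0.0832 1.2683 -0.2576; -0.1090 -0.2576 1.0869]  K=[0.6290 -0.1161 -0.0604; -0.0150 0.5723 0.0261; 0.0359 -0.0156 0.5328]  nu=[-5.2021, -2.6487, -1.0177]  x^+=[-0.7078, -1.7583, -3.2767]  P^+=[0.2233 -0.1267 -0.0050; -0.1267 0.3368 0.0507; -0.0050 0.0507 0.2585]
step 3: x^-=[0.1152, -1.5742, -3.2151]  P^-=[0.5275 -0.1604 -0.0283; -0.1604 0.6529 -0.0345; -0.0283 -0.0345 0.4678]  S=[0.7775 0.0739 -0.0986; 0.0739 1.1835 -0.2339; -0.0986 -0.2339 0.9840]  K=[0.6205 -0.1040 -0.0547; -0.0144 0.5371 0.0061; 0.0326 -0.0267 0.4832]  nu=[1.6378, 4.4173, 1.1271]  x^+=[0.6103, 0.7817, -2.7351]  P^+=[0.2179 -0.1183 -0.0018; -0.1183 0.3139 0.0386; -0.0018 0.0386 0.2336]
step 4: x^-=[0.8081, 1.4213, -2.9928]  P^-=[0.5210 -0.1490 -0.0212; -0.1490 0.6247 -0.0433; -0.0212 -0.0433 0.4423]  S=[0.7755 0.0755 -0.0948; 0.0755 1.1611 -0.2332; -0.0948 -0.2332 0.9587]  K=[0.6187 -0.0985 -0.0508; -0.0116 0.5245 -0.0031; 0.0340 -0.0323 0.4683]  nu=[-2.3105, 0.5829, 2.7018]  x^+=[-0.8160, 1.7457, -1.8251]  P^+=[0.2160 -0.1145 0.0003; -0.1145 0.3053 0.0335; 0.0003 0.0335 0.2261]
step 5: x^-=[-0.5373, 2.3806, -2.0338]  P^-=[0.5184 -0.1441 -0.0180; -0.1441 0.6144 -0.0477; -0.0180 -0.0477 0.4347]  S=[0.7749 0.0767 -0.0932; 0.0767 1.1538 -0.2346; -0.0932 -0.2346 0.9514]  K=[0.6179 -0.0961 -0.0489; -0.0101 0.5196 -0.0070; 0.0350 -0.0350 0.4634]  nu=[2.1479, 0.3233, 3.2172]  x^+=[0.6015, 2.5042, -0.4791]  P^+=[0.2152 -0.1128 0.0014; -0.1128 0.3019 0.0313; 0.0014 0.0313 0.2236]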